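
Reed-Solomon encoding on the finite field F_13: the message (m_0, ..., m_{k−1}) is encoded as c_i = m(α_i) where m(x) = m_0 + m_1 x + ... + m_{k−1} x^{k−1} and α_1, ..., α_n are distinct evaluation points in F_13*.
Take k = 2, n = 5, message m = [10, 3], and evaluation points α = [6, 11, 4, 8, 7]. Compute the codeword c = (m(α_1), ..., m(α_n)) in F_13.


c = [2, 4, 9, 8, 5]

Message polynomial: m(x) = 10 + 3·x (mod 13).
For each evaluation point α_i, compute m(α_i) mod 13:
  α_1 = 6: Horner steps 3 → 2, so m(6) = 2.
  α_2 = 11: Horner steps 3 → 4, so m(11) = 4.
  α_3 = 4: Horner steps 3 → 9, so m(4) = 9.
  α_4 = 8: Horner steps 3 → 8, so m(8) = 8.
  α_5 = 7: Horner steps 3 → 5, so m(7) = 5.
Codeword c = [2, 4, 9, 8, 5] ∈ F_13^5.


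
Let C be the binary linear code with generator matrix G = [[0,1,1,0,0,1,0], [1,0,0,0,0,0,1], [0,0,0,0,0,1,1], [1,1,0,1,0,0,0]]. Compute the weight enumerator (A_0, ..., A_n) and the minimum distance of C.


Weight distribution: A_0 = 1, A_2 = 4, A_3 = 6, A_4 = 3, A_5 = 2. Minimum distance d = 2.

Enumerate all 2^4 = 16 messages m ∈ F_2^4.
For each, compute codeword c = mG in F_2^7, then tally its weight.
  m = 0000 → c = 0000000, weight = 0.
  m = 1000 → c = 0110010, weight = 3.
  m = 0100 → c = 1000001, weight = 2.
  m = 1100 → c = 1110011, weight = 5.
  m = 0010 → c = 0000011, weight = 2.
  m = 1010 → c = 0110001, weight = 3.
  m = 0110 → c = 1000010, weight = 2.
  m = 1110 → c = 1110000, weight = 3.
  m = 0001 → c = 1101000, weight = 3.
  m = 1001 → c = 1011010, weight = 4.
  m = 0101 → c = 0101001, weight = 3.
  m = 1101 → c = 0011011, weight = 4.
  m = 0011 → c = 1101011, weight = 5.
  m = 1011 → c = 1011001, weight = 4.
  m = 0111 → c = 0101010, weight = 3.
  m = 1111 → c = 0011000, weight = 2.
Tally weights:
  weight 0: 1 codewords.
  weight 2: 4 codewords.
  weight 3: 6 codewords.
  weight 4: 3 codewords.
  weight 5: 2 codewords.
Minimum distance d = smallest w > 0 with A_w > 0 = 2.
Sanity: Σ A_w = 16 = 2^4 = 16 ✓.


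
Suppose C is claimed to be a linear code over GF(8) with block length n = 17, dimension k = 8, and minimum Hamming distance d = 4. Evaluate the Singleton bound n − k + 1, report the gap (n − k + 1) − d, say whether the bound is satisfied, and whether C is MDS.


Singleton RHS = n − k + 1 = 10, slack = 6, bound satisfied, not MDS.

Singleton bound: d ≤ n − k + 1.
Here n = 17, k = 8, so n − k + 1 = 10.
Given d = 4, check d ≤ 10: YES.
Slack = (n − k + 1) − d = 6.
The code is NOT MDS (slack = 6 > 0).
Description: the claimed parameters are [17, 8, 4]_8; such a code would be non-MDS.


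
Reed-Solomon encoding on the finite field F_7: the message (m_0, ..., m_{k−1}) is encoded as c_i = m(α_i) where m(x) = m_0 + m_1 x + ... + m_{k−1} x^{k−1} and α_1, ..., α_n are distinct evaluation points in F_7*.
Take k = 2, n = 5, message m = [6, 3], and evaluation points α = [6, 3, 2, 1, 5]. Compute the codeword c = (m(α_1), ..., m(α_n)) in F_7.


c = [3, 1, 5, 2, 0]

Message polynomial: m(x) = 6 + 3·x (mod 7).
For each evaluation point α_i, compute m(α_i) mod 7:
  α_1 = 6: Horner steps 3 → 3, so m(6) = 3.
  α_2 = 3: Horner steps 3 → 1, so m(3) = 1.
  α_3 = 2: Horner steps 3 → 5, so m(2) = 5.
  α_4 = 1: Horner steps 3 → 2, so m(1) = 2.
  α_5 = 5: Horner steps 3 → 0, so m(5) = 0.
Codeword c = [3, 1, 5, 2, 0] ∈ F_7^5.


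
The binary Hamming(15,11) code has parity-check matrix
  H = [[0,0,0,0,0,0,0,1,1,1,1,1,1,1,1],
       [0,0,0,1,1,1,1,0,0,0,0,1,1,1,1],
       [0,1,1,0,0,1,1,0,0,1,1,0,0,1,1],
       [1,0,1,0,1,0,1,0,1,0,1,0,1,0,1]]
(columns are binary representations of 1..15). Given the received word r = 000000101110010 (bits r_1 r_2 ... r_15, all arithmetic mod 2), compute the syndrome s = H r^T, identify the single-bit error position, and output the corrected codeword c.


s = (0, 0, 0, 1)^T, error position = 1, corrected codeword c = 100000101110010

Compute s = H r^T mod 2 one row at a time:
  s_1 = 0 + 1 + 1 + 1 + 0 + 0 + 1 + 0 = 4 ≡ 0 (mod 2).
  s_2 = 0 + 0 + 0 + 1 + 0 + 0 + 1 + 0 = 2 ≡ 0 (mod 2).
  s_3 = 0 + 0 + 0 + 1 + 1 + 1 + 1 + 0 = 4 ≡ 0 (mod 2).
  s_4 = 0 + 0 + 0 + 1 + 1 + 1 + 0 + 0 = 3 ≡ 1 (mod 2).
s = (0, 0, 0, 1)^T — this equals column 1 of H (binary 0001), so error is at position 1.
Correct: flip bit 1 of r = 000000101110010 to get c = 100000101110010.


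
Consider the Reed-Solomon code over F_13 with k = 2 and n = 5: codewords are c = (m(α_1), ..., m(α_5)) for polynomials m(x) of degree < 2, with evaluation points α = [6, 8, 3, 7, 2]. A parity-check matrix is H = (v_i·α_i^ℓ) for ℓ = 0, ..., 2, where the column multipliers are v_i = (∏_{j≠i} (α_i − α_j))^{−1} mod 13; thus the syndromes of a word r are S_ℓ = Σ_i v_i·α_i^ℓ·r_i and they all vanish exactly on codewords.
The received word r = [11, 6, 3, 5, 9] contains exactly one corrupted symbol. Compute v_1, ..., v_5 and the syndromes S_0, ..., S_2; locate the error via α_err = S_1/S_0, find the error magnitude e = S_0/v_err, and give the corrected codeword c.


S = (9, 7, 4), error at position 2, error magnitude e = 7, c = [11, 12, 3, 5, 9].

Step 1: column multipliers v_i = (∏_{j≠i}(α_i − α_j))^{−1} mod 13.
  i = 1 (α = 6): (6−8)(6−3)(6−7)(6−2) = (−2)·3·(−1)·4 = 24 ≡ 11, so v_1 = 11^{−1} = 6 (mod 13).
  i = 2 (α = 8): (8−6)(8−3)(8−7)(8−2) = 2·5·1·6 = 60 ≡ 8, so v_2 = 8^{−1} = 5 (mod 13).
  i = 3 (α = 3): (3−6)(3−8)(3−7)(3−2) = (−3)·(−5)·(−4)·1 = −60 ≡ 5, so v_3 = 5^{−1} = 8 (mod 13).
  i = 4 (α = 7): (7−6)(7−8)(7−3)(7−2) = 1·(−1)·4·5 = −20 ≡ 6, so v_4 = 6^{−1} = 11 (mod 13).
  i = 5 (α = 2): (2−6)(2−8)(2−3)(2−7) = (−4)·(−6)·(−1)·(−5) = 120 ≡ 3, so v_5 = 3^{−1} = 9 (mod 13).
  v = [6, 5, 8, 11, 9].
Step 2: syndromes of r = [11, 6, 3, 5, 9] (all sums mod 13).
  S_0 = Σ v_i r_i = 6·11 + 5·6 + 8·3 + 11·5 + 9·9 = 256 ≡ 9.
  S_1 = Σ v_i α_i r_i = 6·6·11 + 5·8·6 + 8·3·3 + 11·7·5 + 9·2·9 = 1255 ≡ 7.
  α_i^2 mod 13 = [10, 12, 9, 10, 4].
  S_2 = Σ v_i α_i^2 r_i = 6·10·11 + 5·12·6 + 8·9·3 + 11·10·5 + 9·4·9 = 2110 ≡ 4.
  S = (9, 7, 4) ≠ 0, so r is not a codeword (an error is present).
Step 3: locate the error. For a single error e at position i, S_ℓ = v_i·e·α_i^ℓ, so α_err = S_1/S_0.
  S_0^{−1} = 9^{−1} = 3 (mod 13), so α_err = 7·3 = 21 ≡ 8 = α_2. Error position i = 2.
  Consistency check: S_2/S_1 = 4·2 = 8 ≡ 8 = α_err ✓ (single-error assumption holds).
Step 4: error magnitude e = S_0/v_2 = S_0·∏_{j≠2}(α_2 − α_j) = 9·8 = 72 ≡ 7 (mod 13).
Step 5: correct position 2: c_2 = r_2 − e = 6 − 7 ≡ 12 (mod 13). Hence c = [11, 12, 3, 5, 9].
  Check: interpolating c through the α_i gives m(x) = 8 + 7·x (degree < 2) with m(α_i) = c_i for every i, so c is indeed a codeword.


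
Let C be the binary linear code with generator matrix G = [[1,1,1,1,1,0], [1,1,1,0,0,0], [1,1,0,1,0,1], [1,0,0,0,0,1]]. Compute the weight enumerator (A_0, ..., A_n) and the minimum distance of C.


Weight distribution: A_0 = 1, A_2 = 4, A_3 = 6, A_4 = 3, A_5 = 2. Minimum distance d = 2.

Enumerate all 2^4 = 16 messages m ∈ F_2^4.
For each, compute codeword c = mG in F_2^6, then tally its weight.
  m = 0000 → c = 000000, weight = 0.
  m = 1000 → c = 111110, weight = 5.
  m = 0100 → c = 111000, weight = 3.
  m = 1100 → c = 000110, weight = 2.
  m = 0010 → c = 110101, weight = 4.
  m = 1010 → c = 001011, weight = 3.
  m = 0110 → c = 001101, weight = 3.
  m = 1110 → c = 110011, weight = 4.
  m = 0001 → c = 100001, weight = 2.
  m = 1001 → c = 011111, weight = 5.
  m = 0101 → c = 011001, weight = 3.
  m = 1101 → c = 100111, weight = 4.
  m = 0011 → c = 010100, weight = 2.
  m = 1011 → c = 101010, weight = 3.
  m = 0111 → c = 101100, weight = 3.
  m = 1111 → c = 010010, weight = 2.
Tally weights:
  weight 0: 1 codewords.
  weight 2: 4 codewords.
  weight 3: 6 codewords.
  weight 4: 3 codewords.
  weight 5: 2 codewords.
Minimum distance d = smallest w > 0 with A_w > 0 = 2.
Sanity: Σ A_w = 16 = 2^4 = 16 ✓.


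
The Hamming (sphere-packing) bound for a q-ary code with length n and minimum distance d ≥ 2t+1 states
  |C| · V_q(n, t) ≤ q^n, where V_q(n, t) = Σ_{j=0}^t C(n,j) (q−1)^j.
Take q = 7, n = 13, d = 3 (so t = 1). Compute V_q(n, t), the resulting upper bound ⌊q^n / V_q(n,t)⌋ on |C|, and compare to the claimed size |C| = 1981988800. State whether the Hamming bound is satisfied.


V_q(n, t) = 79, q^n = 96889010407, Hamming bound = 1226443169, |C| = 1981988800 > bound (violated).

Step 1: Compute V_q(n, t) = Σ_{j=0}^1 C(n, j) (q−1)^j.
  j = 0: C(13,0)·(6)^0 = 1·1 = 1.
  j = 1: C(13,1)·(6)^1 = 13·6 = 78.
  V_q(n, t) = 1 + 78 = 79.
Step 2: q^n = 7^13 = 96889010407.
Step 3: Hamming bound ⌊q^n / V_q(n,t)⌋ = ⌊96889010407/79⌋ = 1226443169.
Step 4: Compare |C| = 1981988800 to 1226443169: violated.
The claimed |C| lies above the Hamming bound, so no 7-ary code of length 13 with d ≥ 3 can have 1981988800 codewords.


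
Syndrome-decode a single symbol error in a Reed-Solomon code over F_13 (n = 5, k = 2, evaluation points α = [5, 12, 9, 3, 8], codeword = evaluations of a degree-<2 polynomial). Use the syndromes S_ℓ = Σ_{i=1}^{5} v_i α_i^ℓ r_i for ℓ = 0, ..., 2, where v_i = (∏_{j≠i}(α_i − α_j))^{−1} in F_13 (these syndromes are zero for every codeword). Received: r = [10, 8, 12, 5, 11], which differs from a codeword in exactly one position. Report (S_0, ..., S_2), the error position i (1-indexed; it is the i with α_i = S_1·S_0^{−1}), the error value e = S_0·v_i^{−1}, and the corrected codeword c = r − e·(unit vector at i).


S = (3, 1, 9), error at position 3, error magnitude e = 5, c = [10, 8, 7, 5, 11].

Step 1: column multipliers v_i = (∏_{j≠i}(α_i − α_j))^{−1} mod 13.
  i = 1 (α = 5): (5−12)(5−9)(5−3)(5−8) = (−7)·(−4)·2·(−3) = −168 ≡ 1, so v_1 = 1^{−1} = 1 (mod 13).
  i = 2 (α = 12): (12−5)(12−9)(12−3)(12−8) = 7·3·9·4 = 756 ≡ 2, so v_2 = 2^{−1} = 7 (mod 13).
  i = 3 (α = 9): (9−5)(9−12)(9−3)(9−8) = 4·(−3)·6·1 = −72 ≡ 6, so v_3 = 6^{−1} = 11 (mod 13).
  i = 4 (α = 3): (3−5)(3−12)(3−9)(3−8) = (−2)·(−9)·(−6)·(−5) = 540 ≡ 7, so v_4 = 7^{−1} = 2 (mod 13).
  i = 5 (α = 8): (8−5)(8−12)(8−9)(8−3) = 3·(−4)·(−1)·5 = 60 ≡ 8, so v_5 = 8^{−1} = 5 (mod 13).
  v = [1, 7, 11, 2, 5].
Step 2: syndromes of r = [10, 8, 12, 5, 11] (all sums mod 13).
  S_0 = Σ v_i r_i = 1·10 + 7·8 + 11·12 + 2·5 + 5·11 = 263 ≡ 3.
  S_1 = Σ v_i α_i r_i = 1·5·10 + 7·12·8 + 11·9·12 + 2·3·5 + 5·8·11 = 2380 ≡ 1.
  α_i^2 mod 13 = [12, 1, 3, 9, 12].
  S_2 = Σ v_i α_i^2 r_i = 1·12·10 + 7·1·8 + 11·3·12 + 2·9·5 + 5·12·11 = 1322 ≡ 9.
  S = (3, 1, 9) ≠ 0, so r is not a codeword (an error is present).
Step 3: locate the error. For a single error e at position i, S_ℓ = v_i·e·α_i^ℓ, so α_err = S_1/S_0.
  S_0^{−1} = 3^{−1} = 9 (mod 13), so α_err = 1·9 = 9 ≡ 9 = α_3. Error position i = 3.
  Consistency check: S_2/S_1 = 9·1 = 9 ≡ 9 = α_err ✓ (single-error assumption holds).
Step 4: error magnitude e = S_0/v_3 = S_0·∏_{j≠3}(α_3 − α_j) = 3·6 = 18 ≡ 5 (mod 13).
Step 5: correct position 3: c_3 = r_3 − e = 12 − 5 ≡ 7 (mod 13). Hence c = [10, 8, 7, 5, 11].
  Check: interpolating c through the α_i gives m(x) = 4 + 9·x (degree < 2) with m(α_i) = c_i for every i, so c is indeed a codeword.


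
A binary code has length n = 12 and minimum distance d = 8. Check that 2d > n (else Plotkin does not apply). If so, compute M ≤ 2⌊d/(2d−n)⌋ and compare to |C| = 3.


Plotkin bound M ≤ 4; given |C| = 3 ≤ bound (satisfied).

Check applicability: 2d = 16, n = 12.
2d − n = 4 > 0, so Plotkin applies.
Compute d/(2d−n) = 8/4 ≈ 2.0000.
⌊d/(2d−n)⌋ = 2.
Plotkin bound: M ≤ 2·2 = 4.
Given |C| = 3, check: satisfied.
This |C| is below the Plotkin bound.


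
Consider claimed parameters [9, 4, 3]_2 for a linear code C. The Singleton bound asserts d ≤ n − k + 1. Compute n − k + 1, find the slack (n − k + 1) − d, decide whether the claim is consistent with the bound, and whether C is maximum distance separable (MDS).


Singleton RHS = n − k + 1 = 6, slack = 3, bound satisfied, not MDS.

Singleton bound: d ≤ n − k + 1.
Here n = 9, k = 4, so n − k + 1 = 6.
Given d = 3, check d ≤ 6: YES.
Slack = (n − k + 1) − d = 3.
The code is NOT MDS (slack = 3 > 0).
Description: the claimed parameters are [9, 4, 3]_2; such a code would be non-MDS.


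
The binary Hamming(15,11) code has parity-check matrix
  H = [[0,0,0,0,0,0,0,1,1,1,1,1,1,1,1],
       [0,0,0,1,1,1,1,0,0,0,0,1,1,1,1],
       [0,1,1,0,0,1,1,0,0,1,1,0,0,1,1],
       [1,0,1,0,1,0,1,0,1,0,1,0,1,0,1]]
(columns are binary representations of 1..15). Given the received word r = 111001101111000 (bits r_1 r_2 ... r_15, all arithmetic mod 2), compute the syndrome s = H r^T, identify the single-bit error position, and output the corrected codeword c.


s = (0, 1, 0, 1)^T, error position = 5, corrected codeword c = 111011101111000

Compute s = H r^T mod 2 one row at a time:
  s_1 = 0 + 1 + 1 + 1 + 1 + 0 + 0 + 0 = 4 ≡ 0 (mod 2).
  s_2 = 0 + 0 + 1 + 1 + 1 + 0 + 0 + 0 = 3 ≡ 1 (mod 2).
  s_3 = 1 + 1 + 1 + 1 + 1 + 1 + 0 + 0 = 6 ≡ 0 (mod 2).
  s_4 = 1 + 1 + 0 + 1 + 1 + 1 + 0 + 0 = 5 ≡ 1 (mod 2).
s = (0, 1, 0, 1)^T — this equals column 5 of H (binary 0101), so error is at position 5.
Correct: flip bit 5 of r = 111001101111000 to get c = 111011101111000.


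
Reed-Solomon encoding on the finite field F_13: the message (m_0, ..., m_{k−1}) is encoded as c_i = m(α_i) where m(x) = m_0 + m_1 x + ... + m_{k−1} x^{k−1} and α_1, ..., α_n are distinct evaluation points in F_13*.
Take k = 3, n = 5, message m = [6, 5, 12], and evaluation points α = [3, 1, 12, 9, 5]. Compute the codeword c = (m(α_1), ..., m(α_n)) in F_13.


c = [12, 10, 0, 9, 6]

Message polynomial: m(x) = 6 + 5·x + 12·x^2 (mod 13).
For each evaluation point α_i, compute m(α_i) mod 13:
  α_1 = 3: Horner steps 12 → 2 → 12, so m(3) = 12.
  α_2 = 1: Horner steps 12 → 4 → 10, so m(1) = 10.
  α_3 = 12: Horner steps 12 → 6 → 0, so m(12) = 0.
  α_4 = 9: Horner steps 12 → 9 → 9, so m(9) = 9.
  α_5 = 5: Horner steps 12 → 0 → 6, so m(5) = 6.
Codeword c = [12, 10, 0, 9, 6] ∈ F_13^5.


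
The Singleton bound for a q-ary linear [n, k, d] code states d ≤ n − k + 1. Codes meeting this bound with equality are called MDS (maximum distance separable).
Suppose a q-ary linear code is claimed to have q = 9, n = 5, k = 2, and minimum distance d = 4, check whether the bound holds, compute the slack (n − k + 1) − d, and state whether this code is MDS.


Singleton RHS = n − k + 1 = 4, slack = 0, bound satisfied, MDS.

Singleton bound: d ≤ n − k + 1.
Here n = 5, k = 2, so n − k + 1 = 4.
Given d = 4, check d ≤ 4: YES.
Slack = (n − k + 1) − d = 0.
The code is MDS (slack = 0).
Description: the claimed parameters are [5, 2, 4]_9; such a code would be MDS (meets Singleton bound).


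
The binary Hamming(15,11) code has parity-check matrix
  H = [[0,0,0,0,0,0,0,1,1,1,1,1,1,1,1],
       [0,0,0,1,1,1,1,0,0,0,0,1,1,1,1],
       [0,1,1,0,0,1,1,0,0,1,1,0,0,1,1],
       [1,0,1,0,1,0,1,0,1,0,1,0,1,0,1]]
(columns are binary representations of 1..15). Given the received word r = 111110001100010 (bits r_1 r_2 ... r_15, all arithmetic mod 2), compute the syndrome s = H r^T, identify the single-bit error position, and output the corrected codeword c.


s = (1, 1, 0, 0)^T, error position = 12, corrected codeword c = 111110001101010

Compute s = H r^T mod 2 one row at a time:
  s_1 = 0 + 1 + 1 + 0 + 0 + 0 + 1 + 0 = 3 ≡ 1 (mod 2).
  s_2 = 1 + 1 + 0 + 0 + 0 + 0 + 1 + 0 = 3 ≡ 1 (mod 2).
  s_3 = 1 + 1 + 0 + 0 + 1 + 0 + 1 + 0 = 4 ≡ 0 (mod 2).
  s_4 = 1 + 1 + 1 + 0 + 1 + 0 + 0 + 0 = 4 ≡ 0 (mod 2).
s = (1, 1, 0, 0)^T — this equals column 12 of H (binary 1100), so error is at position 12.
Correct: flip bit 12 of r = 111110001100010 to get c = 111110001101010.


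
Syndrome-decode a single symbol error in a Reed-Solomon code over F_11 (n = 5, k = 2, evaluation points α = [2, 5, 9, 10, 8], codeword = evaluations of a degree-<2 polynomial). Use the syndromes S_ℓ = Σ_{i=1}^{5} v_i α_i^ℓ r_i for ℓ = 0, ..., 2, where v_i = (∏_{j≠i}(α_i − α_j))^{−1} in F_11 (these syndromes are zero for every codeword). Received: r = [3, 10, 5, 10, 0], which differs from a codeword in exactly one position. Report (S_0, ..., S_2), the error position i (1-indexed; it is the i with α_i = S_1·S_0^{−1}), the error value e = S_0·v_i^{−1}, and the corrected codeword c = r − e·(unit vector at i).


S = (2, 10, 6), error at position 2, error magnitude e = 3, c = [3, 7, 5, 10, 0].

Step 1: column multipliers v_i = (∏_{j≠i}(α_i − α_j))^{−1} mod 11.
  i = 1 (α = 2): (2−5)(2−9)(2−10)(2−8) = (−3)·(−7)·(−8)·(−6) = 1008 ≡ 7, so v_1 = 7^{−1} = 8 (mod 11).
  i = 2 (α = 5): (5−2)(5−9)(5−10)(5−8) = 3·(−4)·(−5)·(−3) = −180 ≡ 7, so v_2 = 7^{−1} = 8 (mod 11).
  i = 3 (α = 9): (9−2)(9−5)(9−10)(9−8) = 7·4·(−1)·1 = −28 ≡ 5, so v_3 = 5^{−1} = 9 (mod 11).
  i = 4 (α = 10): (10−2)(10−5)(10−9)(10−8) = 8·5·1·2 = 80 ≡ 3, so v_4 = 3^{−1} = 4 (mod 11).
  i = 5 (α = 8): (8−2)(8−5)(8−9)(8−10) = 6·3·(−1)·(−2) = 36 ≡ 3, so v_5 = 3^{−1} = 4 (mod 11).
  v = [8, 8, 9, 4, 4].
Step 2: syndromes of r = [3, 10, 5, 10, 0] (all sums mod 11).
  S_0 = Σ v_i r_i = 8·3 + 8·10 + 9·5 + 4·10 + 4·0 = 189 ≡ 2.
  S_1 = Σ v_i α_i r_i = 8·2·3 + 8·5·10 + 9·9·5 + 4·10·10 + 4·8·0 = 1253 ≡ 10.
  α_i^2 mod 11 = [4, 3, 4, 1, 9].
  S_2 = Σ v_i α_i^2 r_i = 8·4·3 + 8·3·10 + 9·4·5 + 4·1·10 + 4·9·0 = 556 ≡ 6.
  S = (2, 10, 6) ≠ 0, so r is not a codeword (an error is present).
Step 3: locate the error. For a single error e at position i, S_ℓ = v_i·e·α_i^ℓ, so α_err = S_1/S_0.
  S_0^{−1} = 2^{−1} = 6 (mod 11), so α_err = 10·6 = 60 ≡ 5 = α_2. Error position i = 2.
  Consistency check: S_2/S_1 = 6·10 = 60 ≡ 5 = α_err ✓ (single-error assumption holds).
Step 4: error magnitude e = S_0/v_2 = S_0·∏_{j≠2}(α_2 − α_j) = 2·7 = 14 ≡ 3 (mod 11).
Step 5: correct position 2: c_2 = r_2 − e = 10 − 3 ≡ 7 (mod 11). Hence c = [3, 7, 5, 10, 0].
  Check: interpolating c through the α_i gives m(x) = 4 + 5·x (degree < 2) with m(α_i) = c_i for every i, so c is indeed a codeword.


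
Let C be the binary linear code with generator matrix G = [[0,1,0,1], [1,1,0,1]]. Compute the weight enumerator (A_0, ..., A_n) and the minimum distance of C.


Weight distribution: A_0 = 1, A_1 = 1, A_2 = 1, A_3 = 1. Minimum distance d = 1.

Enumerate all 2^2 = 4 messages m ∈ F_2^2.
For each, compute codeword c = mG in F_2^4, then tally its weight.
  m = 00 → c = 0000, weight = 0.
  m = 10 → c = 0101, weight = 2.
  m = 01 → c = 1101, weight = 3.
  m = 11 → c = 1000, weight = 1.
Tally weights:
  weight 0: 1 codewords.
  weight 1: 1 codewords.
  weight 2: 1 codewords.
  weight 3: 1 codewords.
Minimum distance d = smallest w > 0 with A_w > 0 = 1.
Sanity: Σ A_w = 4 = 2^2 = 4 ✓.


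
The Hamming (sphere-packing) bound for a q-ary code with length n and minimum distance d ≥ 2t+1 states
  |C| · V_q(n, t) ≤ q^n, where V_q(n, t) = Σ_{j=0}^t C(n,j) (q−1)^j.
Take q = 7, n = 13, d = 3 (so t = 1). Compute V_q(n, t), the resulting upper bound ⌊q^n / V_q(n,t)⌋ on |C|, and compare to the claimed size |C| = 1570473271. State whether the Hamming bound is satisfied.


V_q(n, t) = 79, q^n = 96889010407, Hamming bound = 1226443169, |C| = 1570473271 > bound (violated).

Step 1: Compute V_q(n, t) = Σ_{j=0}^1 C(n, j) (q−1)^j.
  j = 0: C(13,0)·(6)^0 = 1·1 = 1.
  j = 1: C(13,1)·(6)^1 = 13·6 = 78.
  V_q(n, t) = 1 + 78 = 79.
Step 2: q^n = 7^13 = 96889010407.
Step 3: Hamming bound ⌊q^n / V_q(n,t)⌋ = ⌊96889010407/79⌋ = 1226443169.
Step 4: Compare |C| = 1570473271 to 1226443169: violated.
The claimed |C| lies above the Hamming bound, so no 7-ary code of length 13 with d ≥ 3 can have 1570473271 codewords.


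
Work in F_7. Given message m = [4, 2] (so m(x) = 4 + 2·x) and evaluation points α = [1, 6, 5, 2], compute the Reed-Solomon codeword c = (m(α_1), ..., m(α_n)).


c = [6, 2, 0, 1]

Message polynomial: m(x) = 4 + 2·x (mod 7).
For each evaluation point α_i, compute m(α_i) mod 7:
  α_1 = 1: Horner steps 2 → 6, so m(1) = 6.
  α_2 = 6: Horner steps 2 → 2, so m(6) = 2.
  α_3 = 5: Horner steps 2 → 0, so m(5) = 0.
  α_4 = 2: Horner steps 2 → 1, so m(2) = 1.
Codeword c = [6, 2, 0, 1] ∈ F_7^4.


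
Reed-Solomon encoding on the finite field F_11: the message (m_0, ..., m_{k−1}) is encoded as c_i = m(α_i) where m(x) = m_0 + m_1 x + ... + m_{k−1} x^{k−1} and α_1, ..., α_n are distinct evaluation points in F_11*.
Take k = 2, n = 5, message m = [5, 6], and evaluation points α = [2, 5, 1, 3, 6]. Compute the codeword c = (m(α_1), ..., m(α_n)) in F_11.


c = [6, 2, 0, 1, 8]

Message polynomial: m(x) = 5 + 6·x (mod 11).
For each evaluation point α_i, compute m(α_i) mod 11:
  α_1 = 2: Horner steps 6 → 6, so m(2) = 6.
  α_2 = 5: Horner steps 6 → 2, so m(5) = 2.
  α_3 = 1: Horner steps 6 → 0, so m(1) = 0.
  α_4 = 3: Horner steps 6 → 1, so m(3) = 1.
  α_5 = 6: Horner steps 6 → 8, so m(6) = 8.
Codeword c = [6, 2, 0, 1, 8] ∈ F_11^5.


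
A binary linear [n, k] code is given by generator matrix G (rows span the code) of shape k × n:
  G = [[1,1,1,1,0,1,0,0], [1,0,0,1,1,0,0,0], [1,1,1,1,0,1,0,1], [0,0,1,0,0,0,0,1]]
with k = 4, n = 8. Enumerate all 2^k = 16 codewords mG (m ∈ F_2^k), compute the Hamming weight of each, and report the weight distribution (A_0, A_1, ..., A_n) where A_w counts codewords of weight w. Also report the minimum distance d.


Weight distribution: A_0 = 1, A_1 = 2, A_2 = 1, A_3 = 2, A_4 = 5, A_5 = 4, A_6 = 1. Minimum distance d = 1.

Enumerate all 2^4 = 16 messages m ∈ F_2^4.
For each, compute codeword c = mG in F_2^8, then tally its weight.
  m = 0000 → c = 00000000, weight = 0.
  m = 1000 → c = 11110100, weight = 5.
  m = 0100 → c = 10011000, weight = 3.
  m = 1100 → c = 01101100, weight = 4.
  m = 0010 → c = 11110101, weight = 6.
  m = 1010 → c = 00000001, weight = 1.
  m = 0110 → c = 01101101, weight = 5.
  m = 1110 → c = 10011001, weight = 4.
  m = 0001 → c = 00100001, weight = 2.
  m = 1001 → c = 11010101, weight = 5.
  m = 0101 → c = 10111001, weight = 5.
  m = 1101 → c = 01001101, weight = 4.
  m = 0011 → c = 11010100, weight = 4.
  m = 1011 → c = 00100000, weight = 1.
  m = 0111 → c = 01001100, weight = 3.
  m = 1111 → c = 10111000, weight = 4.
Tally weights:
  weight 0: 1 codewords.
  weight 1: 2 codewords.
  weight 2: 1 codewords.
  weight 3: 2 codewords.
  weight 4: 5 codewords.
  weight 5: 4 codewords.
  weight 6: 1 codewords.
Minimum distance d = smallest w > 0 with A_w > 0 = 1.
Sanity: Σ A_w = 16 = 2^4 = 16 ✓.


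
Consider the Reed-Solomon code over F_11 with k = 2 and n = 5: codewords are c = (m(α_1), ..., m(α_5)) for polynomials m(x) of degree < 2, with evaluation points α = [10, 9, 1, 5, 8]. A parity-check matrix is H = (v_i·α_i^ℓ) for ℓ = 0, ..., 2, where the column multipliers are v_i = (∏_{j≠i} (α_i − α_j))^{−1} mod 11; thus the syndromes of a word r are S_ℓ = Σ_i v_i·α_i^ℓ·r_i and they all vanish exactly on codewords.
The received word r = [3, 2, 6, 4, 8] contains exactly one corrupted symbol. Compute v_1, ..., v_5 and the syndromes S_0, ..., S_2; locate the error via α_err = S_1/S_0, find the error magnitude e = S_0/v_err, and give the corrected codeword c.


S = (9, 2, 9), error at position 1, error magnitude e = 7, c = [7, 2, 6, 4, 8].

Step 1: column multipliers v_i = (∏_{j≠i}(α_i − α_j))^{−1} mod 11.
  i = 1 (α = 10): (10−9)(10−1)(10−5)(10−8) = 1·9·5·2 = 90 ≡ 2, so v_1 = 2^{−1} = 6 (mod 11).
  i = 2 (α = 9): (9−10)(9−1)(9−5)(9−8) = (−1)·8·4·1 = −32 ≡ 1, so v_2 = 1^{−1} = 1 (mod 11).
  i = 3 (α = 1): (1−10)(1−9)(1−5)(1−8) = (−9)·(−8)·(−4)·(−7) = 2016 ≡ 3, so v_3 = 3^{−1} = 4 (mod 11).
  i = 4 (α = 5): (5−10)(5−9)(5−1)(5−8) = (−5)·(−4)·4·(−3) = −240 ≡ 2, so v_4 = 2^{−1} = 6 (mod 11).
  i = 5 (α = 8): (8−10)(8−9)(8−1)(8−5) = (−2)·(−1)·7·3 = 42 ≡ 9, so v_5 = 9^{−1} = 5 (mod 11).
  v = [6, 1, 4, 6, 5].
Step 2: syndromes of r = [3, 2, 6, 4, 8] (all sums mod 11).
  S_0 = Σ v_i r_i = 6·3 + 1·2 + 4·6 + 6·4 + 5·8 = 108 ≡ 9.
  S_1 = Σ v_i α_i r_i = 6·10·3 + 1·9·2 + 4·1·6 + 6·5·4 + 5·8·8 = 662 ≡ 2.
  α_i^2 mod 11 = [1, 4, 1, 3, 9].
  S_2 = Σ v_i α_i^2 r_i = 6·1·3 + 1·4·2 + 4·1·6 + 6·3·4 + 5·9·8 = 482 ≡ 9.
  S = (9, 2, 9) ≠ 0, so r is not a codeword (an error is present).
Step 3: locate the error. For a single error e at position i, S_ℓ = v_i·e·α_i^ℓ, so α_err = S_1/S_0.
  S_0^{−1} = 9^{−1} = 5 (mod 11), so α_err = 2·5 = 10 ≡ 10 = α_1. Error position i = 1.
  Consistency check: S_2/S_1 = 9·6 = 54 ≡ 10 = α_err ✓ (single-error assumption holds).
Step 4: error magnitude e = S_0/v_1 = S_0·∏_{j≠1}(α_1 − α_j) = 9·2 = 18 ≡ 7 (mod 11).
Step 5: correct position 1: c_1 = r_1 − e = 3 − 7 ≡ 7 (mod 11). Hence c = [7, 2, 6, 4, 8].
  Check: interpolating c through the α_i gives m(x) = 1 + 5·x (degree < 2) with m(α_i) = c_i for every i, so c is indeed a codeword.


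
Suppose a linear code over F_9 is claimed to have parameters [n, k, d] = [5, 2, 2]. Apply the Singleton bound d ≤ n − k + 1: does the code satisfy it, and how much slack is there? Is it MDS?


Singleton RHS = n − k + 1 = 4, slack = 2, bound satisfied, not MDS.

Singleton bound: d ≤ n − k + 1.
Here n = 5, k = 2, so n − k + 1 = 4.
Given d = 2, check d ≤ 4: YES.
Slack = (n − k + 1) − d = 2.
The code is NOT MDS (slack = 2 > 0).
Description: the claimed parameters are [5, 2, 2]_9; such a code would be non-MDS.


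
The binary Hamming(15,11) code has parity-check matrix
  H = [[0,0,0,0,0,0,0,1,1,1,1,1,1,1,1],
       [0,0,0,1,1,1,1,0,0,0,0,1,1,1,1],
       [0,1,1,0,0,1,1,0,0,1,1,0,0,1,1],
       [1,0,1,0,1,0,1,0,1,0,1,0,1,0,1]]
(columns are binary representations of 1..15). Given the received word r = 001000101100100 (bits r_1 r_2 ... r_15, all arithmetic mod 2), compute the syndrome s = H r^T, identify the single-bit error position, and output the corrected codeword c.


s = (1, 0, 1, 0)^T, error position = 10, corrected codeword c = 001000101000100

Compute s = H r^T mod 2 one row at a time:
  s_1 = 0 + 1 + 1 + 0 + 0 + 1 + 0 + 0 = 3 ≡ 1 (mod 2).
  s_2 = 0 + 0 + 0 + 1 + 0 + 1 + 0 + 0 = 2 ≡ 0 (mod 2).
  s_3 = 0 + 1 + 0 + 1 + 1 + 0 + 0 + 0 = 3 ≡ 1 (mod 2).
  s_4 = 0 + 1 + 0 + 1 + 1 + 0 + 1 + 0 = 4 ≡ 0 (mod 2).
s = (1, 0, 1, 0)^T — this equals column 10 of H (binary 1010), so error is at position 10.
Correct: flip bit 10 of r = 001000101100100 to get c = 001000101000100.


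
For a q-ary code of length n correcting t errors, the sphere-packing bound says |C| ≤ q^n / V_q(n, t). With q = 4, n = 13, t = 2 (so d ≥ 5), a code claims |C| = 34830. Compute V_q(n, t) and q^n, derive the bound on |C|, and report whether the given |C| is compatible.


V_q(n, t) = 742, q^n = 67108864, Hamming bound = 90443, |C| = 34830 ≤ bound (satisfied).

Step 1: Compute V_q(n, t) = Σ_{j=0}^2 C(n, j) (q−1)^j.
  j = 0: C(13,0)·(3)^0 = 1·1 = 1.
  j = 1: C(13,1)·(3)^1 = 13·3 = 39.
  j = 2: C(13,2)·(3)^2 = 78·9 = 702.
  V_q(n, t) = 1 + 39 + 702 = 742.
Step 2: q^n = 4^13 = 67108864.
Step 3: Hamming bound ⌊q^n / V_q(n,t)⌋ = ⌊67108864/742⌋ = 90443.
Step 4: Compare |C| = 34830 to 90443: satisfied.
The claimed |C| lies below the Hamming bound.


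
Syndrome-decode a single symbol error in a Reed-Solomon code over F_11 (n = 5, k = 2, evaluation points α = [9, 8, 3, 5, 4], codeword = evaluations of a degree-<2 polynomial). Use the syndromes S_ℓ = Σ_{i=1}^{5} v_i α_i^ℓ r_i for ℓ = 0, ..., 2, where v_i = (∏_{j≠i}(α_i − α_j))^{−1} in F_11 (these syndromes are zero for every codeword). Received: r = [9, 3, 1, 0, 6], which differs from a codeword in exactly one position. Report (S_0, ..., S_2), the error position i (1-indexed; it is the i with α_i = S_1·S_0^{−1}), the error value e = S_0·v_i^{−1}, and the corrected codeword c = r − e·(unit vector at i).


S = (9, 6, 4), error at position 2, error magnitude e = 10, c = [9, 4, 1, 0, 6].

Step 1: column multipliers v_i = (∏_{j≠i}(α_i − α_j))^{−1} mod 11.
  i = 1 (α = 9): (9−8)(9−3)(9−5)(9−4) = 1·6·4·5 = 120 ≡ 10, so v_1 = 10^{−1} = 10 (mod 11).
  i = 2 (α = 8): (8−9)(8−3)(8−5)(8−4) = (−1)·5·3·4 = −60 ≡ 6, so v_2 = 6^{−1} = 2 (mod 11).
  i = 3 (α = 3): (3−9)(3−8)(3−5)(3−4) = (−6)·(−5)·(−2)·(−1) = 60 ≡ 5, so v_3 = 5^{−1} = 9 (mod 11).
  i = 4 (α = 5): (5−9)(5−8)(5−3)(5−4) = (−4)·(−3)·2·1 = 24 ≡ 2, so v_4 = 2^{−1} = 6 (mod 11).
  i = 5 (α = 4): (4−9)(4−8)(4−3)(4−5) = (−5)·(−4)·1·(−1) = −20 ≡ 2, so v_5 = 2^{−1} = 6 (mod 11).
  v = [10, 2, 9, 6, 6].
Step 2: syndromes of r = [9, 3, 1, 0, 6] (all sums mod 11).
  S_0 = Σ v_i r_i = 10·9 + 2·3 + 9·1 + 6·0 + 6·6 = 141 ≡ 9.
  S_1 = Σ v_i α_i r_i = 10·9·9 + 2·8·3 + 9·3·1 + 6·5·0 + 6·4·6 = 1029 ≡ 6.
  α_i^2 mod 11 = [4, 9, 9, 3, 5].
  S_2 = Σ v_i α_i^2 r_i = 10·4·9 + 2·9·3 + 9·9·1 + 6·3·0 + 6·5·6 = 675 ≡ 4.
  S = (9, 6, 4) ≠ 0, so r is not a codeword (an error is present).
Step 3: locate the error. For a single error e at position i, S_ℓ = v_i·e·α_i^ℓ, so α_err = S_1/S_0.
  S_0^{−1} = 9^{−1} = 5 (mod 11), so α_err = 6·5 = 30 ≡ 8 = α_2. Error position i = 2.
  Consistency check: S_2/S_1 = 4·2 = 8 ≡ 8 = α_err ✓ (single-error assumption holds).
Step 4: error magnitude e = S_0/v_2 = S_0·∏_{j≠2}(α_2 − α_j) = 9·6 = 54 ≡ 10 (mod 11).
Step 5: correct position 2: c_2 = r_2 − e = 3 − 10 ≡ 4 (mod 11). Hence c = [9, 4, 1, 0, 6].
  Check: interpolating c through the α_i gives m(x) = 8 + 5·x (degree < 2) with m(α_i) = c_i for every i, so c is indeed a codeword.


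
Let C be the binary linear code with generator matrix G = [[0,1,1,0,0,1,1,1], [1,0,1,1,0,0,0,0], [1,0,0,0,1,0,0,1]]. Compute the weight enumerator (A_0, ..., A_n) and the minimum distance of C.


Weight distribution: A_0 = 1, A_3 = 2, A_4 = 1, A_5 = 2, A_6 = 2. Minimum distance d = 3.

Enumerate all 2^3 = 8 messages m ∈ F_2^3.
For each, compute codeword c = mG in F_2^8, then tally its weight.
  m = 000 → c = 00000000, weight = 0.
  m = 100 → c = 01100111, weight = 5.
  m = 010 → c = 10110000, weight = 3.
  m = 110 → c = 11010111, weight = 6.
  m = 001 → c = 10001001, weight = 3.
  m = 101 → c = 11101110, weight = 6.
  m = 011 → c = 00111001, weight = 4.
  m = 111 → c = 01011110, weight = 5.
Tally weights:
  weight 0: 1 codewords.
  weight 3: 2 codewords.
  weight 4: 1 codewords.
  weight 5: 2 codewords.
  weight 6: 2 codewords.
Minimum distance d = smallest w > 0 with A_w > 0 = 3.
Sanity: Σ A_w = 8 = 2^3 = 8 ✓.


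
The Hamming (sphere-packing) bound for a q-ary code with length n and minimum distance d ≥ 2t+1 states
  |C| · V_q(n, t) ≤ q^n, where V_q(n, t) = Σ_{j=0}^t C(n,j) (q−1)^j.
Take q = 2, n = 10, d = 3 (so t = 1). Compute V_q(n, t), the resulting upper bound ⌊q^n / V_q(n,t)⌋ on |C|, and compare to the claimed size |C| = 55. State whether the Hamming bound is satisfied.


V_q(n, t) = 11, q^n = 1024, Hamming bound = 93, |C| = 55 ≤ bound (satisfied).

Step 1: Compute V_q(n, t) = Σ_{j=0}^1 C(n, j) (q−1)^j.
  j = 0: C(10,0)·(1)^0 = 1·1 = 1.
  j = 1: C(10,1)·(1)^1 = 10·1 = 10.
  V_q(n, t) = 1 + 10 = 11.
Step 2: q^n = 2^10 = 1024.
Step 3: Hamming bound ⌊q^n / V_q(n,t)⌋ = ⌊1024/11⌋ = 93.
Step 4: Compare |C| = 55 to 93: satisfied.
The claimed |C| lies below the Hamming bound.


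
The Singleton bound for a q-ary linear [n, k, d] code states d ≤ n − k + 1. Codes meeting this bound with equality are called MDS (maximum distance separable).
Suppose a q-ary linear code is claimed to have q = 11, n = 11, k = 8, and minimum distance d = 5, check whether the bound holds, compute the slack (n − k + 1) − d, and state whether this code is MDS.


Singleton RHS = n − k + 1 = 4, slack = -1, bound violated (no such code; not MDS).

Singleton bound: d ≤ n − k + 1.
Here n = 11, k = 8, so n − k + 1 = 4.
Given d = 5, check d ≤ 4: NO.
Slack = (n − k + 1) − d = -1.
The slack is negative: d = 5 exceeds n − k + 1 = 4 by 1, so the Singleton bound is violated and no linear [11, 8, 5]_11 code can exist. In particular it is not MDS (MDS requires d = n − k + 1 exactly).
Description: the claimed parameters are [11, 8, 5]_11; such a code would be impossible (violates the Singleton bound).


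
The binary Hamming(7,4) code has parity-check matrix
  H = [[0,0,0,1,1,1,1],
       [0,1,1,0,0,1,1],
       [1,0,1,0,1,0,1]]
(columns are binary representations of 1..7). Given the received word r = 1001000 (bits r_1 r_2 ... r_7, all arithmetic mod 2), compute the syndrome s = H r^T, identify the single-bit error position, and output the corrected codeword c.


s = (1, 0, 1)^T, error position = 5, corrected codeword c = 1001100

Compute s = H r^T mod 2 one row at a time:
  s_1 = 1 + 0 + 0 + 0 = 1 ≡ 1 (mod 2).
  s_2 = 0 + 0 + 0 + 0 = 0 ≡ 0 (mod 2).
  s_3 = 1 + 0 + 0 + 0 = 1 ≡ 1 (mod 2).
s = (1, 0, 1)^T — this equals column 5 of H (binary 101), so error is at position 5.
Correct: flip bit 5 of r = 1001000 to get c = 1001100.


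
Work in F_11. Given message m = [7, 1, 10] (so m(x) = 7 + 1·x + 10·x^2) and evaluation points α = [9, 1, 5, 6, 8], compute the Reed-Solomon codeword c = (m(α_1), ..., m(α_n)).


c = [1, 7, 9, 10, 6]

Message polynomial: m(x) = 7 + 1·x + 10·x^2 (mod 11).
For each evaluation point α_i, compute m(α_i) mod 11:
  α_1 = 9: Horner steps 10 → 3 → 1, so m(9) = 1.
  α_2 = 1: Horner steps 10 → 0 → 7, so m(1) = 7.
  α_3 = 5: Horner steps 10 → 7 → 9, so m(5) = 9.
  α_4 = 6: Horner steps 10 → 6 → 10, so m(6) = 10.
  α_5 = 8: Horner steps 10 → 4 → 6, so m(8) = 6.
Codeword c = [1, 7, 9, 10, 6] ∈ F_11^5.


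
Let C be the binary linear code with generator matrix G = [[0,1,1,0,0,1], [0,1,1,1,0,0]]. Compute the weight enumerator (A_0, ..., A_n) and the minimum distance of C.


Weight distribution: A_0 = 1, A_2 = 1, A_3 = 2. Minimum distance d = 2.

Enumerate all 2^2 = 4 messages m ∈ F_2^2.
For each, compute codeword c = mG in F_2^6, then tally its weight.
  m = 00 → c = 000000, weight = 0.
  m = 10 → c = 011001, weight = 3.
  m = 01 → c = 011100, weight = 3.
  m = 11 → c = 000101, weight = 2.
Tally weights:
  weight 0: 1 codewords.
  weight 2: 1 codewords.
  weight 3: 2 codewords.
Minimum distance d = smallest w > 0 with A_w > 0 = 2.
Sanity: Σ A_w = 4 = 2^2 = 4 ✓.


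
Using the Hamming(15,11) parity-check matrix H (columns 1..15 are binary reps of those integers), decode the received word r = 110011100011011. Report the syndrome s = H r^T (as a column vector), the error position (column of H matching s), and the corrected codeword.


s = (0, 0, 0, 1)^T, error position = 1, corrected codeword c = 010011100011011

Compute s = H r^T mod 2 one row at a time:
  s_1 = 0 + 0 + 0 + 1 + 1 + 0 + 1 + 1 = 4 ≡ 0 (mod 2).
  s_2 = 0 + 1 + 1 + 1 + 1 + 0 + 1 + 1 = 6 ≡ 0 (mod 2).
  s_3 = 1 + 0 + 1 + 1 + 0 + 1 + 1 + 1 = 6 ≡ 0 (mod 2).
  s_4 = 1 + 0 + 1 + 1 + 0 + 1 + 0 + 1 = 5 ≡ 1 (mod 2).
s = (0, 0, 0, 1)^T — this equals column 1 of H (binary 0001), so error is at position 1.
Correct: flip bit 1 of r = 110011100011011 to get c = 010011100011011.


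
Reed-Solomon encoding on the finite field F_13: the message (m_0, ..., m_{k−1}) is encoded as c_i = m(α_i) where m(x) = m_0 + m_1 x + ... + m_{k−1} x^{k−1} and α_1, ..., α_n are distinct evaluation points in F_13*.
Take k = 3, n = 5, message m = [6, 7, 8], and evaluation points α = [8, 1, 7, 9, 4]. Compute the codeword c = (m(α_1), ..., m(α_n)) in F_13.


c = [2, 8, 5, 2, 6]

Message polynomial: m(x) = 6 + 7·x + 8·x^2 (mod 13).
For each evaluation point α_i, compute m(α_i) mod 13:
  α_1 = 8: Horner steps 8 → 6 → 2, so m(8) = 2.
  α_2 = 1: Horner steps 8 → 2 → 8, so m(1) = 8.
  α_3 = 7: Horner steps 8 → 11 → 5, so m(7) = 5.
  α_4 = 9: Horner steps 8 → 1 → 2, so m(9) = 2.
  α_5 = 4: Horner steps 8 → 0 → 6, so m(4) = 6.
Codeword c = [2, 8, 5, 2, 6] ∈ F_13^5.


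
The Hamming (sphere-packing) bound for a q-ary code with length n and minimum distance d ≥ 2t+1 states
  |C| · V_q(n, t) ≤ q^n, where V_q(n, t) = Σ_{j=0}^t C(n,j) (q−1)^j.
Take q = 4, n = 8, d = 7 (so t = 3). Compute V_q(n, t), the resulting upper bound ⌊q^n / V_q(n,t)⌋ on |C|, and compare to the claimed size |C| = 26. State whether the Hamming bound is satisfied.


V_q(n, t) = 1789, q^n = 65536, Hamming bound = 36, |C| = 26 ≤ bound (satisfied).

Step 1: Compute V_q(n, t) = Σ_{j=0}^3 C(n, j) (q−1)^j.
  j = 0: C(8,0)·(3)^0 = 1·1 = 1.
  j = 1: C(8,1)·(3)^1 = 8·3 = 24.
  j = 2: C(8,2)·(3)^2 = 28·9 = 252.
  j = 3: C(8,3)·(3)^3 = 56·27 = 1512.
  V_q(n, t) = 1 + 24 + 252 + 1512 = 1789.
Step 2: q^n = 4^8 = 65536.
Step 3: Hamming bound ⌊q^n / V_q(n,t)⌋ = ⌊65536/1789⌋ = 36.
Step 4: Compare |C| = 26 to 36: satisfied.
The claimed |C| lies below the Hamming bound.


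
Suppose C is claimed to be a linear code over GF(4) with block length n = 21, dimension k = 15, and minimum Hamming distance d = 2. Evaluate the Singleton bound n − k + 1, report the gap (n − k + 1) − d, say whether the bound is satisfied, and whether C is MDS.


Singleton RHS = n − k + 1 = 7, slack = 5, bound satisfied, not MDS.

Singleton bound: d ≤ n − k + 1.
Here n = 21, k = 15, so n − k + 1 = 7.
Given d = 2, check d ≤ 7: YES.
Slack = (n − k + 1) − d = 5.
The code is NOT MDS (slack = 5 > 0).
Description: the claimed parameters are [21, 15, 2]_4; such a code would be non-MDS.


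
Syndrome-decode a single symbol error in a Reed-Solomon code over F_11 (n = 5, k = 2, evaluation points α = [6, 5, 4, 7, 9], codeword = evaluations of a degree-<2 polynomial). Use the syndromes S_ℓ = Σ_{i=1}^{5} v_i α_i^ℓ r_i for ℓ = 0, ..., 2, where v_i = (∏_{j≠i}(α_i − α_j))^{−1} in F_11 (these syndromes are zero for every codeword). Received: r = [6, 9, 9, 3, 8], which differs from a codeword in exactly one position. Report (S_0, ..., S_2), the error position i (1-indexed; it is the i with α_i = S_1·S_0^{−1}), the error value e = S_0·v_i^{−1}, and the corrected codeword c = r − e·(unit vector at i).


S = (1, 4, 5), error at position 3, error magnitude e = 8, c = [6, 9, 1, 3, 8].

Step 1: column multipliers v_i = (∏_{j≠i}(α_i − α_j))^{−1} mod 11.
  i = 1 (α = 6): (6−5)(6−4)(6−7)(6−9) = 1·2·(−1)·(−3) = 6 ≡ 6, so v_1 = 6^{−1} = 2 (mod 11).
  i = 2 (α = 5): (5−6)(5−4)(5−7)(5−9) = (−1)·1·(−2)·(−4) = −8 ≡ 3, so v_2 = 3^{−1} = 4 (mod 11).
  i = 3 (α = 4): (4−6)(4−5)(4−7)(4−9) = (−2)·(−1)·(−3)·(−5) = 30 ≡ 8, so v_3 = 8^{−1} = 7 (mod 11).
  i = 4 (α = 7): (7−6)(7−5)(7−4)(7−9) = 1·2·3·(−2) = −12 ≡ 10, so v_4 = 10^{−1} = 10 (mod 11).
  i = 5 (α = 9): (9−6)(9−5)(9−4)(9−7) = 3·4·5·2 = 120 ≡ 10, so v_5 = 10^{−1} = 10 (mod 11).
  v = [2, 4, 7, 10, 10].
Step 2: syndromes of r = [6, 9, 9, 3, 8] (all sums mod 11).
  S_0 = Σ v_i r_i = 2·6 + 4·9 + 7·9 + 10·3 + 10·8 = 221 ≡ 1.
  S_1 = Σ v_i α_i r_i = 2·6·6 + 4·5·9 + 7·4·9 + 10·7·3 + 10·9·8 = 1434 ≡ 4.
  α_i^2 mod 11 = [3, 3, 5, 5, 4].
  S_2 = Σ v_i α_i^2 r_i = 2·3·6 + 4·3·9 + 7·5·9 + 10·5·3 + 10·4·8 = 929 ≡ 5.
  S = (1, 4, 5) ≠ 0, so r is not a codeword (an error is present).
Step 3: locate the error. For a single error e at position i, S_ℓ = v_i·e·α_i^ℓ, so α_err = S_1/S_0.
  S_0^{−1} = 1^{−1} = 1 (mod 11), so α_err = 4·1 = 4 ≡ 4 = α_3. Error position i = 3.
  Consistency check: S_2/S_1 = 5·3 = 15 ≡ 4 = α_err ✓ (single-error assumption holds).
Step 4: error magnitude e = S_0/v_3 = S_0·∏_{j≠3}(α_3 − α_j) = 1·8 = 8 ≡ 8 (mod 11).
Step 5: correct position 3: c_3 = r_3 − e = 9 − 8 ≡ 1 (mod 11). Hence c = [6, 9, 1, 3, 8].
  Check: interpolating c through the α_i gives m(x) = 2 + 8·x (degree < 2) with m(α_i) = c_i for every i, so c is indeed a codeword.
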